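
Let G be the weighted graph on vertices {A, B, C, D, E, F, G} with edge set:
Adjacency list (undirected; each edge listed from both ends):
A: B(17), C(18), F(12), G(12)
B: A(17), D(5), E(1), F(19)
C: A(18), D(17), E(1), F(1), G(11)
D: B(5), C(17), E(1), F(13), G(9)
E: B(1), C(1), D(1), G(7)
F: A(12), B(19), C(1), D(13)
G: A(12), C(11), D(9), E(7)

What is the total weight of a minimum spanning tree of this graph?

23

Kruskal: consider edges lightest-first.
B–E (1): add. Components now {A} {B,E} {C} {D} {F} {G}
C–E (1): add. Components now {A} {B,C,E} {D} {F} {G}
C–F (1): add. Components now {A} {B,C,E,F} {D} {G}
D–E (1): add. Components now {A} {B,C,D,E,F} {G}
B–D (5): skip — B and D already connected.
E–G (7): add. Components now {A} {B,C,D,E,F,G}
D–G (9): skip — D and G already connected.
C–G (11): skip — C and G already connected.
A–F (12): add. Components now {A,B,C,D,E,F,G}
MST edges: B–E, C–E, C–F, D–E, E–G, A–F; total weight 1+1+1+1+7+12 = 23.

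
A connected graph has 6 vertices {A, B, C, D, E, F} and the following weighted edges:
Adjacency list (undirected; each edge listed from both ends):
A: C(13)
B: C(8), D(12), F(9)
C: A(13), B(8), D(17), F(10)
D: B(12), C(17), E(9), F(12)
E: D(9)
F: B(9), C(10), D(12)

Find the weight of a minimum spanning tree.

Prim, starting at A.
Step 1: cheapest edge leaving the tree is A—C (13); add C.
Step 2: cheapest edge leaving the tree is B—C (8); add B.
Step 3: cheapest edge leaving the tree is B—F (9); add F.
Step 4: cheapest edge leaving the tree is B—D (12); add D.
Step 5: cheapest edge leaving the tree is D—E (9); add E.
MST edges: A—C, B—C, B—F, B—D, D—E; total weight 13+8+9+12+9 = 51.

51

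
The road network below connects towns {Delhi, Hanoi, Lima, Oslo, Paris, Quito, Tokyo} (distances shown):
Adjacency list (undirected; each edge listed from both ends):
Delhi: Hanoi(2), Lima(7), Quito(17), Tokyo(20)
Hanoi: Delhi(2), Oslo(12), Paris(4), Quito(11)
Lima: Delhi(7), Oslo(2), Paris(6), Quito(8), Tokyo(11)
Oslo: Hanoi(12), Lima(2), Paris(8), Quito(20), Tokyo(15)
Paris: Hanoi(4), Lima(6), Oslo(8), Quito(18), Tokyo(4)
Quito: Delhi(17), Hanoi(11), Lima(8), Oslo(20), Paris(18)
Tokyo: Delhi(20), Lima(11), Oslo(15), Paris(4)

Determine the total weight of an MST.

26

Prim, starting at Hanoi.
Step 1: cheapest edge leaving the tree is Delhi-Hanoi (2); add Delhi.
Step 2: cheapest edge leaving the tree is Hanoi-Paris (4); add Paris.
Step 3: cheapest edge leaving the tree is Paris-Tokyo (4); add Tokyo.
Step 4: cheapest edge leaving the tree is Lima-Paris (6); add Lima.
Step 5: cheapest edge leaving the tree is Lima-Oslo (2); add Oslo.
Step 6: cheapest edge leaving the tree is Lima-Quito (8); add Quito.
MST edges: Delhi-Hanoi, Hanoi-Paris, Paris-Tokyo, Lima-Paris, Lima-Oslo, Lima-Quito; total weight 2+4+4+6+2+8 = 26.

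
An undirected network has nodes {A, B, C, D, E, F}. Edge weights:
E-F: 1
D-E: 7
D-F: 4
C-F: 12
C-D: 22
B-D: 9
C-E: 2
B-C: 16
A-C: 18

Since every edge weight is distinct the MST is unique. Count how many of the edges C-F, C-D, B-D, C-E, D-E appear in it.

Kruskal's algorithm — process edges by increasing weight (ties by edge label):
E-F (1): add. Components now {A} {B} {C} {D} {E,F}
C-E (2): add. Components now {A} {B} {C,E,F} {D}
D-F (4): add. Components now {A} {B} {C,D,E,F}
D-E (7): skip — D and E already connected.
B-D (9): add. Components now {A} {B,C,D,E,F}
C-F (12): skip — C and F already connected.
B-C (16): skip — B and C already connected.
A-C (18): add. Components now {A,B,C,D,E,F}
MST edge set: {E-F, C-E, D-F, B-D, A-C}.
Of the listed edges, {B-D, C-E} are in the MST → 2.

2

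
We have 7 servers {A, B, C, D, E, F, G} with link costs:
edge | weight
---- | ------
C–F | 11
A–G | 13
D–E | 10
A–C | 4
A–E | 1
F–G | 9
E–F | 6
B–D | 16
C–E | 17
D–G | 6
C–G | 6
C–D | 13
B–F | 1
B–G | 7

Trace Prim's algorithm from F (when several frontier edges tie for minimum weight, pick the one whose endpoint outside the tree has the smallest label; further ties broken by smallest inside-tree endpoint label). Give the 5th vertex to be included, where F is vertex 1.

Prim's algorithm from F:
Step 1: frontier [B–F 1, E–F 6, F–G 9, C–F 11] → take B–F (1); add B.
Step 2: frontier [B–G 7, B–D 16, E–F 6, F–G 9, C–F 11] → take E–F (6); add E.
Step 3: frontier [B–G 7, B–D 16, A–E 1, D–E 10, C–E 17, F–G 9, C–F 11] → take A–E (1); add A.
Step 4: frontier [A–C 4, A–G 13, B–G 7, B–D 16, D–E 10, C–E 17, F–G 9, C–F 11] → take A–C (4); add C.
Step 5: frontier [A–G 13, B–G 7, B–D 16, C–G 6, C–D 13, D–E 10, F–G 9] → take C–G (6); add G.
Step 6: frontier [B–D 16, C–D 13, D–E 10, D–G 6] → take D–G (6); add D.
Vertex order: F, B, E, A, C, G, D. The 5th vertex is C.

C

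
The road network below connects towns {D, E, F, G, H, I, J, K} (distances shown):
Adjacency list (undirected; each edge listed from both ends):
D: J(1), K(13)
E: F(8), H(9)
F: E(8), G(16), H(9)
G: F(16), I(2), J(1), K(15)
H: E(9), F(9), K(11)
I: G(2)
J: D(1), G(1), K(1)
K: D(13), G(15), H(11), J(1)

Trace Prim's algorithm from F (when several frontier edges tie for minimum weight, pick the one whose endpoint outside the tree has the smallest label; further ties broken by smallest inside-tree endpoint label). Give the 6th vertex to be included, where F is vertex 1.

Prim, starting at F.
Step 1: frontier [E–F 8, F–H 9, F–G 16] → take E–F (8); add E.
Step 2: frontier [E–H 9, F–H 9, F–G 16] → take E–H (9); add H.
Step 3: frontier [F–G 16, H–K 11] → take H–K (11); add K.
Step 4: frontier [F–G 16, J–K 1, D–K 13, G–K 15] → take J–K (1); add J.
Step 5: frontier [F–G 16, D–J 1, G–J 1, D–K 13, G–K 15] → take D–J (1); add D.
Step 6: frontier [F–G 16, G–J 1, G–K 15] → take G–J (1); add G.
Step 7: frontier [G–I 2] → take G–I (2); add I.
Vertex order: F, E, H, K, J, D, G, I. The 6th vertex is D.

D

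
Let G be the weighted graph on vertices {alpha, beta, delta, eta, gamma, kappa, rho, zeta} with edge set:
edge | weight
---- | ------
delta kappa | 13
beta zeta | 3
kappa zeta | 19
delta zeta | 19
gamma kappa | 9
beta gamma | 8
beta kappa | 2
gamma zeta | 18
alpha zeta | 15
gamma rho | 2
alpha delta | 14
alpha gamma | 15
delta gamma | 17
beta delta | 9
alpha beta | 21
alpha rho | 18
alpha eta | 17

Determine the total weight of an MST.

Kruskal's algorithm — process edges by increasing weight (ties by edge label):
beta kappa (2): add — endpoints in different components.
gamma rho (2): add — endpoints in different components.
beta zeta (3): add — endpoints in different components.
beta gamma (8): add — endpoints in different components.
beta delta (9): add — endpoints in different components.
gamma kappa (9): skip — gamma and kappa already connected.
delta kappa (13): skip — delta and kappa already connected.
alpha delta (14): add — endpoints in different components.
alpha gamma (15): skip — gamma and alpha already connected.
alpha zeta (15): skip — alpha and zeta already connected.
alpha eta (17): add — endpoints in different components.
MST edges: beta kappa, gamma rho, beta zeta, beta gamma, beta delta, alpha delta, alpha eta; total weight 2+2+3+8+9+14+17 = 55.

55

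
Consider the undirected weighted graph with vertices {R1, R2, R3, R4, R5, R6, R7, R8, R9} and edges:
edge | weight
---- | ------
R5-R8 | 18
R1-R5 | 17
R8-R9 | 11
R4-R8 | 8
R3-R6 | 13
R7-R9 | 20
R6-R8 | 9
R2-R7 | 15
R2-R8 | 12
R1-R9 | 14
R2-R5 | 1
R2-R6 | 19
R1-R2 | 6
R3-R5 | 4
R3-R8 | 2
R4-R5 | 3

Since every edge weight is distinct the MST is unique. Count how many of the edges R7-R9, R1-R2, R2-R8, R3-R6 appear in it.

Kruskal's algorithm — process edges by increasing weight (ties by edge label):
R2-R5 (1): add — endpoints in different components.
R3-R8 (2): add — endpoints in different components.
R4-R5 (3): add — endpoints in different components.
R3-R5 (4): add — endpoints in different components.
R1-R2 (6): add — endpoints in different components.
R4-R8 (8): skip — R4 and R8 already connected.
R6-R8 (9): add — endpoints in different components.
R8-R9 (11): add — endpoints in different components.
R2-R8 (12): skip — R2 and R8 already connected.
R3-R6 (13): skip — R3 and R6 already connected.
R1-R9 (14): skip — R1 and R9 already connected.
R2-R7 (15): add — endpoints in different components.
MST edge set: {R2-R5, R3-R8, R4-R5, R3-R5, R1-R2, R6-R8, R8-R9, R2-R7}.
Of the listed edges, {R1-R2} are in the MST → 1.

1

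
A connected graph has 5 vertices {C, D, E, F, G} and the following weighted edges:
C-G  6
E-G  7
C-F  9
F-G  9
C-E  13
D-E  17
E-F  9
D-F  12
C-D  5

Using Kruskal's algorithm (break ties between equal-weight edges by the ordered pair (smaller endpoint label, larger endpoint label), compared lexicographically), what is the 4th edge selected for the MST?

C-F

Kruskal: consider edges lightest-first.
C-D (5): add — endpoints in different components.
C-G (6): add — endpoints in different components.
E-G (7): add — endpoints in different components.
C-F (9): add — endpoints in different components.
The 4th edge added is C-F.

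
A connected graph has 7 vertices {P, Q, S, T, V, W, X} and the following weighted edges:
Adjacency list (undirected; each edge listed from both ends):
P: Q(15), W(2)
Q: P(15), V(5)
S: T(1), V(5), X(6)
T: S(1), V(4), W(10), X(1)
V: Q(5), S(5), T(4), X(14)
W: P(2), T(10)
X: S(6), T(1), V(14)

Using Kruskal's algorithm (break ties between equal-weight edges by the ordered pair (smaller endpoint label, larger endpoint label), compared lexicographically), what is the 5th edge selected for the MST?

Q-V

Kruskal's algorithm — process edges by increasing weight (ties by edge label):
S–T (1): add. Components now {W} {Q} {S,T} {P} {X} {V}
T–X (1): add. Components now {W} {Q} {S,T,X} {P} {V}
P–W (2): add. Components now {P,W} {Q} {S,T,X} {V}
T–V (4): add. Components now {P,W} {Q} {S,T,V,X}
Q–V (5): add. Components now {P,W} {Q,S,T,V,X}
S–V (5): skip — S and V already connected.
S–X (6): skip — S and X already connected.
T–W (10): add. Components now {P,Q,S,T,V,W,X}
The 5th edge added is Q–V.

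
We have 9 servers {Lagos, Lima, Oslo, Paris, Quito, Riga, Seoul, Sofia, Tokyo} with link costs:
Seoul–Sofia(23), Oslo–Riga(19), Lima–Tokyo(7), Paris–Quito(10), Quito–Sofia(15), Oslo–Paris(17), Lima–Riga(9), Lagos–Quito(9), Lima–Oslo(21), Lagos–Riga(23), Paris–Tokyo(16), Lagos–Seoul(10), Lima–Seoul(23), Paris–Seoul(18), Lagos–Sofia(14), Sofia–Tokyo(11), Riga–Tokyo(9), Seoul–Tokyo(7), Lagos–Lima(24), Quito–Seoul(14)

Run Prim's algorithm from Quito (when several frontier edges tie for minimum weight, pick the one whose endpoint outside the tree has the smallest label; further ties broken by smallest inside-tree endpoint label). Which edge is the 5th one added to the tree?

Grow the tree from Quito using Prim:
Step 1: cheapest edge leaving the tree is Lagos–Quito (9); add Lagos.
Step 2: cheapest edge leaving the tree is Paris–Quito (10); add Paris.
Step 3: cheapest edge leaving the tree is Lagos–Seoul (10); add Seoul.
Step 4: cheapest edge leaving the tree is Seoul–Tokyo (7); add Tokyo.
Step 5: cheapest edge leaving the tree is Lima–Tokyo (7); add Lima.
Step 6: cheapest edge leaving the tree is Lima–Riga (9); add Riga.
Step 7: cheapest edge leaving the tree is Sofia–Tokyo (11); add Sofia.
Step 8: cheapest edge leaving the tree is Oslo–Paris (17); add Oslo.
The 5th edge added is Lima–Tokyo.

Lima-Tokyo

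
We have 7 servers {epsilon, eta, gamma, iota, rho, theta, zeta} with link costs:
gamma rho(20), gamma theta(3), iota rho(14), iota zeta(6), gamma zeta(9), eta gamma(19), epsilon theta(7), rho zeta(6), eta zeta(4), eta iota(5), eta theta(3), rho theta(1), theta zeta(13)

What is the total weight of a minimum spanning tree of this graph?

23

Prim, starting at eta.
Step 1: frontier [eta theta 3, eta zeta 4, eta iota 5, eta gamma 19] → take eta theta (3); add theta.
Step 2: frontier [eta zeta 4, eta iota 5, eta gamma 19, rho theta 1, gamma theta 3, epsilon theta 7, theta zeta 13] → take rho theta (1); add rho.
Step 3: frontier [eta zeta 4, eta iota 5, eta gamma 19, rho zeta 6, iota rho 14, gamma rho 20, gamma theta 3, epsilon theta 7, theta zeta 13] → take gamma theta (3); add gamma.
Step 4: frontier [eta zeta 4, eta iota 5, gamma zeta 9, rho zeta 6, iota rho 14, epsilon theta 7, theta zeta 13] → take eta zeta (4); add zeta.
Step 5: frontier [eta iota 5, iota rho 14, epsilon theta 7, iota zeta 6] → take eta iota (5); add iota.
Step 6: frontier [epsilon theta 7] → take epsilon theta (7); add epsilon.
MST edges: eta theta, rho theta, gamma theta, eta zeta, eta iota, epsilon theta; total weight 3+1+3+4+5+7 = 23.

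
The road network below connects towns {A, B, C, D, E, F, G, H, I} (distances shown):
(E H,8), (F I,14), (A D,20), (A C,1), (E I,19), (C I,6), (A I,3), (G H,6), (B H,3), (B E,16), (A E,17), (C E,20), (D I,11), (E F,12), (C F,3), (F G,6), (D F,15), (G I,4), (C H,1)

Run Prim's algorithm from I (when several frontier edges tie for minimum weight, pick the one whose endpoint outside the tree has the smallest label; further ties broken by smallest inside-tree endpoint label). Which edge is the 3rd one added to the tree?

C-H

Prim, starting at I.
Step 1: cheapest edge leaving the tree is A I (3); add A.
Step 2: cheapest edge leaving the tree is A C (1); add C.
Step 3: cheapest edge leaving the tree is C H (1); add H.
Step 4: cheapest edge leaving the tree is B H (3); add B.
Step 5: cheapest edge leaving the tree is C F (3); add F.
Step 6: cheapest edge leaving the tree is G I (4); add G.
Step 7: cheapest edge leaving the tree is E H (8); add E.
Step 8: cheapest edge leaving the tree is D I (11); add D.
The 3rd edge added is C H.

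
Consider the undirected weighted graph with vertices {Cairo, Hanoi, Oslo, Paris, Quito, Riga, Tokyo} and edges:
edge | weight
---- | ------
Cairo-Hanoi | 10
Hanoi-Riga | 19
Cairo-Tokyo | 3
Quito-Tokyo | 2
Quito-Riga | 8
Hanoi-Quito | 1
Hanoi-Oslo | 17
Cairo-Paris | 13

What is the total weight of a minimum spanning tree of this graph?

Prim's algorithm from Hanoi:
Step 1: frontier [Hanoi-Quito 1, Cairo-Hanoi 10, Hanoi-Oslo 17, Hanoi-Riga 19] → take Hanoi-Quito (1); add Quito.
Step 2: frontier [Cairo-Hanoi 10, Hanoi-Oslo 17, Hanoi-Riga 19, Quito-Tokyo 2, Quito-Riga 8] → take Quito-Tokyo (2); add Tokyo.
Step 3: frontier [Cairo-Hanoi 10, Hanoi-Oslo 17, Hanoi-Riga 19, Quito-Riga 8, Cairo-Tokyo 3] → take Cairo-Tokyo (3); add Cairo.
Step 4: frontier [Cairo-Paris 13, Hanoi-Oslo 17, Hanoi-Riga 19, Quito-Riga 8] → take Quito-Riga (8); add Riga.
Step 5: frontier [Cairo-Paris 13, Hanoi-Oslo 17] → take Cairo-Paris (13); add Paris.
Step 6: frontier [Hanoi-Oslo 17] → take Hanoi-Oslo (17); add Oslo.
MST edges: Hanoi-Quito, Quito-Tokyo, Cairo-Tokyo, Quito-Riga, Cairo-Paris, Hanoi-Oslo; total weight 1+2+3+8+13+17 = 44.

44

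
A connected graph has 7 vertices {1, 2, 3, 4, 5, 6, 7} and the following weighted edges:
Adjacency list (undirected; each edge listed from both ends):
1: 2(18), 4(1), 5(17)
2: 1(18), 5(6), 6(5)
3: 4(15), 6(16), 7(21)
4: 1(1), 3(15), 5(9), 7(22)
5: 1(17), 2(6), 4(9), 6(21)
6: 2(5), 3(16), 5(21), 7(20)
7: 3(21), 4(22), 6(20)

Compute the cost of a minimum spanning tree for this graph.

56

Grow the tree from 7 using Prim:
Step 1: frontier [6–7 20, 3–7 21, 4–7 22] → take 6–7 (20); add 6.
Step 2: frontier [2–6 5, 3–6 16, 5–6 21, 3–7 21, 4–7 22] → take 2–6 (5); add 2.
Step 3: frontier [2–5 6, 1–2 18, 3–6 16, 5–6 21, 3–7 21, 4–7 22] → take 2–5 (6); add 5.
Step 4: frontier [1–2 18, 4–5 9, 1–5 17, 3–6 16, 3–7 21, 4–7 22] → take 4–5 (9); add 4.
Step 5: frontier [1–2 18, 1–4 1, 3–4 15, 1–5 17, 3–6 16, 3–7 21] → take 1–4 (1); add 1.
Step 6: frontier [3–4 15, 3–6 16, 3–7 21] → take 3–4 (15); add 3.
MST edges: 6–7, 2–6, 2–5, 4–5, 1–4, 3–4; total weight 20+5+6+9+1+15 = 56.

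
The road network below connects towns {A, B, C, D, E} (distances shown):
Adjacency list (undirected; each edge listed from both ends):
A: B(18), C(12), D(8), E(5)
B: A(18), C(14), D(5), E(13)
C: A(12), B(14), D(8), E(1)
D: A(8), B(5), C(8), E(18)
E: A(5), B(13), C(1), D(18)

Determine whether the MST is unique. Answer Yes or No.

Kruskal: consider edges lightest-first.
C E (1): add — endpoints in different components.
A E (5): add — endpoints in different components.
B D (5): add — endpoints in different components.
A D (8): add — endpoints in different components.
Non-tree edge C D has weight 8, equal to the heaviest edge on its tree cycle — swapping gives another MST of the same weight. Not unique.

No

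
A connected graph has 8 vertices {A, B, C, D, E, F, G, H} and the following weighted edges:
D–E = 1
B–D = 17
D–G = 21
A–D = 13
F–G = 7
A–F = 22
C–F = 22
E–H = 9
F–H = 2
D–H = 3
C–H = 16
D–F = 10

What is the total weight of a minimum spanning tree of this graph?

59

Grow the tree from D using Prim:
Step 1: frontier [D–E 1, D–H 3, D–F 10, A–D 13, B–D 17, D–G 21] → take D–E (1); add E.
Step 2: frontier [D–H 3, D–F 10, A–D 13, B–D 17, D–G 21, E–H 9] → take D–H (3); add H.
Step 3: frontier [D–F 10, A–D 13, B–D 17, D–G 21, F–H 2, C–H 16] → take F–H (2); add F.
Step 4: frontier [A–D 13, B–D 17, D–G 21, F–G 7, A–F 22, C–F 22, C–H 16] → take F–G (7); add G.
Step 5: frontier [A–D 13, B–D 17, A–F 22, C–F 22, C–H 16] → take A–D (13); add A.
Step 6: frontier [B–D 17, C–F 22, C–H 16] → take C–H (16); add C.
Step 7: frontier [B–D 17] → take B–D (17); add B.
MST edges: D–E, D–H, F–H, F–G, A–D, C–H, B–D; total weight 1+3+2+7+13+16+17 = 59.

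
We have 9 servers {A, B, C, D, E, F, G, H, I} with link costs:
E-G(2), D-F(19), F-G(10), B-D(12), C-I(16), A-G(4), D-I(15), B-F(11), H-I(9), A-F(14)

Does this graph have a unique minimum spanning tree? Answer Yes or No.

Yes

Sort edges by weight, then run Kruskal:
E-G (2): add — endpoints in different components.
A-G (4): add — endpoints in different components.
H-I (9): add — endpoints in different components.
F-G (10): add — endpoints in different components.
B-F (11): add — endpoints in different components.
B-D (12): add — endpoints in different components.
A-F (14): skip — A and F already connected.
D-I (15): add — endpoints in different components.
C-I (16): add — endpoints in different components.
Every non-tree edge has weight strictly greater than the heaviest edge on the tree path between its endpoints, so the MST is unique.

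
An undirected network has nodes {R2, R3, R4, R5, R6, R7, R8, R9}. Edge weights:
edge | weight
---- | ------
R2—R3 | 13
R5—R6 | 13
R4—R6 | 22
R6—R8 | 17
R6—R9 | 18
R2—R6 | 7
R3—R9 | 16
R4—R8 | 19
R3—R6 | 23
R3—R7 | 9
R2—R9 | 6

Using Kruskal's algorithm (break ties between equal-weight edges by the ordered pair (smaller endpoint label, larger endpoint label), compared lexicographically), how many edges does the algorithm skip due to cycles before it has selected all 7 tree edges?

2

Kruskal: consider edges lightest-first.
R2—R9 (6): add — endpoints in different components.
R2—R6 (7): add — endpoints in different components.
R3—R7 (9): add — endpoints in different components.
R2—R3 (13): add — endpoints in different components.
R5—R6 (13): add — endpoints in different components.
R3—R9 (16): skip — R9 and R3 already connected.
R6—R8 (17): add — endpoints in different components.
R6—R9 (18): skip — R9 and R6 already connected.
R4—R8 (19): add — endpoints in different components.
Edges rejected before the tree was complete: 2.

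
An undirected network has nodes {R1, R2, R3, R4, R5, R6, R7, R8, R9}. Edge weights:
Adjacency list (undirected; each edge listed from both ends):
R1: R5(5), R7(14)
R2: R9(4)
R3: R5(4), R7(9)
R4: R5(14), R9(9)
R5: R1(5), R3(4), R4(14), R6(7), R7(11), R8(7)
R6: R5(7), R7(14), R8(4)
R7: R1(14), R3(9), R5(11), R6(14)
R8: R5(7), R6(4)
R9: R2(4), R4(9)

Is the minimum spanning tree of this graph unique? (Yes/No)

Sort edges by weight, then run Kruskal:
R2–R9 (4): add — endpoints in different components.
R3–R5 (4): add — endpoints in different components.
R6–R8 (4): add — endpoints in different components.
R1–R5 (5): add — endpoints in different components.
R5–R6 (7): add — endpoints in different components.
R5–R8 (7): skip — R5 and R8 already connected.
R3–R7 (9): add — endpoints in different components.
R4–R9 (9): add — endpoints in different components.
R5–R7 (11): skip — R5 and R7 already connected.
R1–R7 (14): skip — R1 and R7 already connected.
R4–R5 (14): add — endpoints in different components.
Non-tree edge R5–R8 has weight 7, equal to the heaviest edge on its tree cycle — swapping gives another MST of the same weight. Not unique.

No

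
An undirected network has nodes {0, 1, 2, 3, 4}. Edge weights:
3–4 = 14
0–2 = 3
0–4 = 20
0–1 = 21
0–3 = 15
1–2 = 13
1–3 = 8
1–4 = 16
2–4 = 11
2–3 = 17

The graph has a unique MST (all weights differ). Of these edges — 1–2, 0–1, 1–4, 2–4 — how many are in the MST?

Kruskal: consider edges lightest-first.
0–2 (3): add — endpoints in different components.
1–3 (8): add — endpoints in different components.
2–4 (11): add — endpoints in different components.
1–2 (13): add — endpoints in different components.
MST edge set: {0–2, 1–3, 2–4, 1–2}.
Of the listed edges, {1–2, 2–4} are in the MST → 2.

2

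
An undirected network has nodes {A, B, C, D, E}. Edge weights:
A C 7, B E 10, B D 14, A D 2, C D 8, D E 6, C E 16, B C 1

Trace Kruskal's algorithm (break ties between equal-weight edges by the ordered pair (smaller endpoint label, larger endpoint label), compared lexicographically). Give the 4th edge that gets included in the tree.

Kruskal: consider edges lightest-first.
B C (1): add. Components now {A} {B,C} {D} {E}
A D (2): add. Components now {A,D} {B,C} {E}
D E (6): add. Components now {A,D,E} {B,C}
A C (7): add. Components now {A,B,C,D,E}
The 4th edge added is A C.

A-C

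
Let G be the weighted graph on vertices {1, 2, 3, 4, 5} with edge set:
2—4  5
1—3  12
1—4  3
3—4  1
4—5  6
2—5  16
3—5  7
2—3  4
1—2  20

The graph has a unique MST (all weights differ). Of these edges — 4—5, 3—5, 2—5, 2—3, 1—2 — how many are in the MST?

Kruskal's algorithm — process edges by increasing weight (ties by edge label):
3—4 (1): add. Components now {1} {2} {3,4} {5}
1—4 (3): add. Components now {1,3,4} {2} {5}
2—3 (4): add. Components now {1,2,3,4} {5}
2—4 (5): skip — 2 and 4 already connected.
4—5 (6): add. Components now {1,2,3,4,5}
MST edge set: {3—4, 1—4, 2—3, 4—5}.
Of the listed edges, {4—5, 2—3} are in the MST → 2.

2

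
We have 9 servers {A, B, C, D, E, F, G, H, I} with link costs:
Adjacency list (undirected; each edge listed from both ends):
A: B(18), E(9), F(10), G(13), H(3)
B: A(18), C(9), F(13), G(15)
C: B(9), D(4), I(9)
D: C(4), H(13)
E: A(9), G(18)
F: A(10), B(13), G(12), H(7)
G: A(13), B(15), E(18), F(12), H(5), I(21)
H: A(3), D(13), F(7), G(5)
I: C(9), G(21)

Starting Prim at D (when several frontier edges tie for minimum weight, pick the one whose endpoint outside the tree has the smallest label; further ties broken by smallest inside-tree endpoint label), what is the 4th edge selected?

Grow the tree from D using Prim:
Step 1: cheapest edge leaving the tree is C—D (4); add C.
Step 2: cheapest edge leaving the tree is B—C (9); add B.
Step 3: cheapest edge leaving the tree is C—I (9); add I.
Step 4: cheapest edge leaving the tree is B—F (13); add F.
Step 5: cheapest edge leaving the tree is F—H (7); add H.
Step 6: cheapest edge leaving the tree is A—H (3); add A.
Step 7: cheapest edge leaving the tree is G—H (5); add G.
Step 8: cheapest edge leaving the tree is A—E (9); add E.
The 4th edge added is B—F.

B-F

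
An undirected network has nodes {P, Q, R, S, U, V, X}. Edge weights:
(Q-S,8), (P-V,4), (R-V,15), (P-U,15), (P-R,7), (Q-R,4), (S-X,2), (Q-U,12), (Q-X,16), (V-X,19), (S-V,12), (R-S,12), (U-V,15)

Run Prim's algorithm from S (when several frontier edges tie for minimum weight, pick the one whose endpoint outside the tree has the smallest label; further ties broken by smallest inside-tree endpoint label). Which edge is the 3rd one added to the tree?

Q-R

Grow the tree from S using Prim:
Step 1: cheapest edge leaving the tree is S-X (2); add X.
Step 2: cheapest edge leaving the tree is Q-S (8); add Q.
Step 3: cheapest edge leaving the tree is Q-R (4); add R.
Step 4: cheapest edge leaving the tree is P-R (7); add P.
Step 5: cheapest edge leaving the tree is P-V (4); add V.
Step 6: cheapest edge leaving the tree is Q-U (12); add U.
The 3rd edge added is Q-R.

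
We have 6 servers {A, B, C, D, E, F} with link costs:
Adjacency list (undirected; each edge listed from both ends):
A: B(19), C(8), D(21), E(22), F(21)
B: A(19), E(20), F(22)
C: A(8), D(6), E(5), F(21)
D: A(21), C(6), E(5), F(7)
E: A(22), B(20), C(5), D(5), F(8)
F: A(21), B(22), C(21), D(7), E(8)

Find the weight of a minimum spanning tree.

Prim, starting at A.
Step 1: frontier [A C 8, A B 19, A D 21, A F 21, A E 22] → take A C (8); add C.
Step 2: frontier [A B 19, A D 21, A F 21, A E 22, C E 5, C D 6, C F 21] → take C E (5); add E.
Step 3: frontier [A B 19, A D 21, A F 21, C D 6, C F 21, D E 5, E F 8, B E 20] → take D E (5); add D.
Step 4: frontier [A B 19, A F 21, C F 21, D F 7, E F 8, B E 20] → take D F (7); add F.
Step 5: frontier [A B 19, B E 20, B F 22] → take A B (19); add B.
MST edges: A C, C E, D E, D F, A B; total weight 8+5+5+7+19 = 44.

44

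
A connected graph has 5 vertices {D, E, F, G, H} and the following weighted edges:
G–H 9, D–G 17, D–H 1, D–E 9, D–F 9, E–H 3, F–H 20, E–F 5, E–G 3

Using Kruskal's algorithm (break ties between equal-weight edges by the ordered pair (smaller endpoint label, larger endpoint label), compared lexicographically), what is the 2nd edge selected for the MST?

Kruskal's algorithm — process edges by increasing weight (ties by edge label):
D–H (1): add — endpoints in different components.
E–G (3): add — endpoints in different components.
E–H (3): add — endpoints in different components.
E–F (5): add — endpoints in different components.
The 2nd edge added is E–G.

E-G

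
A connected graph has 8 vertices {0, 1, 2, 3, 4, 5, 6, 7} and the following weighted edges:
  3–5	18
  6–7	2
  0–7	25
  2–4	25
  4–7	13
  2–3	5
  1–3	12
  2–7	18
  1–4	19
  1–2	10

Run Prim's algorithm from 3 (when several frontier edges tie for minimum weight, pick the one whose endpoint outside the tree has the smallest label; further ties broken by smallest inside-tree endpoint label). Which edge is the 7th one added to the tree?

0-7

Grow the tree from 3 using Prim:
Step 1: cheapest edge leaving the tree is 2–3 (5); add 2.
Step 2: cheapest edge leaving the tree is 1–2 (10); add 1.
Step 3: cheapest edge leaving the tree is 3–5 (18); add 5.
Step 4: cheapest edge leaving the tree is 2–7 (18); add 7.
Step 5: cheapest edge leaving the tree is 6–7 (2); add 6.
Step 6: cheapest edge leaving the tree is 4–7 (13); add 4.
Step 7: cheapest edge leaving the tree is 0–7 (25); add 0.
The 7th edge added is 0–7.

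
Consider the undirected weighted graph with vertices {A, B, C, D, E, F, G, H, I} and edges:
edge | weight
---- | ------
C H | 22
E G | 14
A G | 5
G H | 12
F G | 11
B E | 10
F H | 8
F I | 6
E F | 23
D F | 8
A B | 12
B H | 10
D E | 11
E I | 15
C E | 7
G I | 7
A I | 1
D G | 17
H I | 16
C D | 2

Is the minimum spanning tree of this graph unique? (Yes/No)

Kruskal's algorithm — process edges by increasing weight (ties by edge label):
A I (1): add — endpoints in different components.
C D (2): add — endpoints in different components.
A G (5): add — endpoints in different components.
F I (6): add — endpoints in different components.
C E (7): add — endpoints in different components.
G I (7): skip — G and I already connected.
D F (8): add — endpoints in different components.
F H (8): add — endpoints in different components.
B E (10): add — endpoints in different components.
Non-tree edge B H has weight 10, equal to the heaviest edge on its tree cycle — swapping gives another MST of the same weight. Not unique.

No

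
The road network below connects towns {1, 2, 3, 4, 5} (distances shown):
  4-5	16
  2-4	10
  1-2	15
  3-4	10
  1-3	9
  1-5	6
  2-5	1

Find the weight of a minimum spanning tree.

26

Sort edges by weight, then run Kruskal:
2-5 (1): add — endpoints in different components.
1-5 (6): add — endpoints in different components.
1-3 (9): add — endpoints in different components.
2-4 (10): add — endpoints in different components.
MST edges: 2-5, 1-5, 1-3, 2-4; total weight 1+6+9+10 = 26.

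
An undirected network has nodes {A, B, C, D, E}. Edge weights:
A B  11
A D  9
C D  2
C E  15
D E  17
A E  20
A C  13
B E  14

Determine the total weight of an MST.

Prim, starting at B.
Step 1: cheapest edge leaving the tree is A B (11); add A.
Step 2: cheapest edge leaving the tree is A D (9); add D.
Step 3: cheapest edge leaving the tree is C D (2); add C.
Step 4: cheapest edge leaving the tree is B E (14); add E.
MST edges: A B, A D, C D, B E; total weight 11+9+2+14 = 36.

36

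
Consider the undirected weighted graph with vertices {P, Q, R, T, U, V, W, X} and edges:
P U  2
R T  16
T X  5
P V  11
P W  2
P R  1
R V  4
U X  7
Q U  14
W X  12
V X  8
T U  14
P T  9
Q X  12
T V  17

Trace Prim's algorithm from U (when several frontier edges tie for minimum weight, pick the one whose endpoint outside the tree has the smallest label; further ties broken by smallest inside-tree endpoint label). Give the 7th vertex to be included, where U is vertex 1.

Grow the tree from U using Prim:
Step 1: cheapest edge leaving the tree is P U (2); add P.
Step 2: cheapest edge leaving the tree is P R (1); add R.
Step 3: cheapest edge leaving the tree is P W (2); add W.
Step 4: cheapest edge leaving the tree is R V (4); add V.
Step 5: cheapest edge leaving the tree is U X (7); add X.
Step 6: cheapest edge leaving the tree is T X (5); add T.
Step 7: cheapest edge leaving the tree is Q X (12); add Q.
Vertex order: U, P, R, W, V, X, T, Q. The 7th vertex is T.

T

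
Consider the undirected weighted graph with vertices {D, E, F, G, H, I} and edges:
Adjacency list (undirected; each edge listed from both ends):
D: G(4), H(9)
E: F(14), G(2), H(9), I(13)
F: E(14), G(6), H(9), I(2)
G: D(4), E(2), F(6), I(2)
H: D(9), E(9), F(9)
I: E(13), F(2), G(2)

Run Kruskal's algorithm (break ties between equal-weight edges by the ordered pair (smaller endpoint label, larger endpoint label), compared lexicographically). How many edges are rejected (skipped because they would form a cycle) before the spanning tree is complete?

Kruskal's algorithm — process edges by increasing weight (ties by edge label):
E-G (2): add. Components now {D} {E,G} {F} {H} {I}
F-I (2): add. Components now {D} {E,G} {F,I} {H}
G-I (2): add. Components now {D} {E,F,G,I} {H}
D-G (4): add. Components now {D,E,F,G,I} {H}
F-G (6): skip — F and G already connected.
D-H (9): add. Components now {D,E,F,G,H,I}
Edges rejected before the tree was complete: 1.

1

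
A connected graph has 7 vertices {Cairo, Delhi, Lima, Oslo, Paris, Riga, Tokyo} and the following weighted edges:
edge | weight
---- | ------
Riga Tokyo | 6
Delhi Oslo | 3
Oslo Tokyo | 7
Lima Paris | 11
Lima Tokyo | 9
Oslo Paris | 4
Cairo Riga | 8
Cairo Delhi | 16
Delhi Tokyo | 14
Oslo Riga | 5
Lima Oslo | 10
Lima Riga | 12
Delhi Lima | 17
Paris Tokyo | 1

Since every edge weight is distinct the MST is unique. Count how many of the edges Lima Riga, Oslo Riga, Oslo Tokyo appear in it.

Kruskal: consider edges lightest-first.
Paris Tokyo (1): add — endpoints in different components.
Delhi Oslo (3): add — endpoints in different components.
Oslo Paris (4): add — endpoints in different components.
Oslo Riga (5): add — endpoints in different components.
Riga Tokyo (6): skip — Riga and Tokyo already connected.
Oslo Tokyo (7): skip — Oslo and Tokyo already connected.
Cairo Riga (8): add — endpoints in different components.
Lima Tokyo (9): add — endpoints in different components.
MST edge set: {Paris Tokyo, Delhi Oslo, Oslo Paris, Oslo Riga, Cairo Riga, Lima Tokyo}.
Of the listed edges, {Oslo Riga} are in the MST → 1.

1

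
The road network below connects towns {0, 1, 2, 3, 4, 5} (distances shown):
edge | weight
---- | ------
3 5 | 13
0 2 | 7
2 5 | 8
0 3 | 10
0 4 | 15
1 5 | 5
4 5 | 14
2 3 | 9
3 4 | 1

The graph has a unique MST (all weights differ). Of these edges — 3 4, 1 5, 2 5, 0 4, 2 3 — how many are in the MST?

4

Sort edges by weight, then run Kruskal:
3 4 (1): add — endpoints in different components.
1 5 (5): add — endpoints in different components.
0 2 (7): add — endpoints in different components.
2 5 (8): add — endpoints in different components.
2 3 (9): add — endpoints in different components.
MST edge set: {3 4, 1 5, 0 2, 2 5, 2 3}.
Of the listed edges, {3 4, 1 5, 2 5, 2 3} are in the MST → 4.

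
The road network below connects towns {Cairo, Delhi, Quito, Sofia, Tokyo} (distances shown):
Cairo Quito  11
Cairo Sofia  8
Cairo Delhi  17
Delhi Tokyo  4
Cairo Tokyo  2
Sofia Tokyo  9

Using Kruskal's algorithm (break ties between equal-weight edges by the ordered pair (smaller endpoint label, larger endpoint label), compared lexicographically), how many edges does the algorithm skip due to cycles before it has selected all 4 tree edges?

1

Sort edges by weight, then run Kruskal:
Cairo Tokyo (2): add — endpoints in different components.
Delhi Tokyo (4): add — endpoints in different components.
Cairo Sofia (8): add — endpoints in different components.
Sofia Tokyo (9): skip — Sofia and Tokyo already connected.
Cairo Quito (11): add — endpoints in different components.
Edges rejected before the tree was complete: 1.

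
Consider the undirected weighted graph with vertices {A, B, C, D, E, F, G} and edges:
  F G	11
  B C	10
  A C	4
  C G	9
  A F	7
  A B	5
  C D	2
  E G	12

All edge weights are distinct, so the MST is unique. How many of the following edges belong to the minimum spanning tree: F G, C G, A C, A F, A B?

4

Kruskal: consider edges lightest-first.
C D (2): add. Components now {A} {B} {C,D} {E} {F} {G}
A C (4): add. Components now {A,C,D} {B} {E} {F} {G}
A B (5): add. Components now {A,B,C,D} {E} {F} {G}
A F (7): add. Components now {A,B,C,D,F} {E} {G}
C G (9): add. Components now {A,B,C,D,F,G} {E}
B C (10): skip — B and C already connected.
F G (11): skip — F and G already connected.
E G (12): add. Components now {A,B,C,D,E,F,G}
MST edge set: {C D, A C, A B, A F, C G, E G}.
Of the listed edges, {C G, A C, A F, A B} are in the MST → 4.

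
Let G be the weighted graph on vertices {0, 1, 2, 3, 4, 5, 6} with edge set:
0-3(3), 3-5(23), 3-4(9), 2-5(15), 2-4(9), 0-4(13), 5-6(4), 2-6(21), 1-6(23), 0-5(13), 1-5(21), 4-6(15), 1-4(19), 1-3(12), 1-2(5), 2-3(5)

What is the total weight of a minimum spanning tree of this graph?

Grow the tree from 2 using Prim:
Step 1: cheapest edge leaving the tree is 1-2 (5); add 1.
Step 2: cheapest edge leaving the tree is 2-3 (5); add 3.
Step 3: cheapest edge leaving the tree is 0-3 (3); add 0.
Step 4: cheapest edge leaving the tree is 2-4 (9); add 4.
Step 5: cheapest edge leaving the tree is 0-5 (13); add 5.
Step 6: cheapest edge leaving the tree is 5-6 (4); add 6.
MST edges: 1-2, 2-3, 0-3, 2-4, 0-5, 5-6; total weight 5+5+3+9+13+4 = 39.

39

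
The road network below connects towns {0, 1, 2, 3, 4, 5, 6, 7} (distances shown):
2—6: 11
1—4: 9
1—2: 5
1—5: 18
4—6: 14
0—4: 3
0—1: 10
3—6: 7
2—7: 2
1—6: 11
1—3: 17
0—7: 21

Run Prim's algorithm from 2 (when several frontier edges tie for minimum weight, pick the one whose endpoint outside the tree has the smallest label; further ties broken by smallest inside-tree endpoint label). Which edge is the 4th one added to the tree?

0-4

Prim, starting at 2.
Step 1: frontier [2—7 2, 1—2 5, 2—6 11] → take 2—7 (2); add 7.
Step 2: frontier [1—2 5, 2—6 11, 0—7 21] → take 1—2 (5); add 1.
Step 3: frontier [1—4 9, 0—1 10, 1—6 11, 1—3 17, 1—5 18, 2—6 11, 0—7 21] → take 1—4 (9); add 4.
Step 4: frontier [0—1 10, 1—6 11, 1—3 17, 1—5 18, 2—6 11, 0—4 3, 4—6 14, 0—7 21] → take 0—4 (3); add 0.
Step 5: frontier [1—6 11, 1—3 17, 1—5 18, 2—6 11, 4—6 14] → take 1—6 (11); add 6.
Step 6: frontier [1—3 17, 1—5 18, 3—6 7] → take 3—6 (7); add 3.
Step 7: frontier [1—5 18] → take 1—5 (18); add 5.
The 4th edge added is 0—4.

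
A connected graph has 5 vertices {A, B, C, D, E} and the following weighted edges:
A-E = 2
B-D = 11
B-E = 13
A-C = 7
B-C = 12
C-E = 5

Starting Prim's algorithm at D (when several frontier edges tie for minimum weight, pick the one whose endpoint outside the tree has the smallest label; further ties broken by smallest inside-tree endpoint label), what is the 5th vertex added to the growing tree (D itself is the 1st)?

A

Prim, starting at D.
Step 1: frontier [B-D 11] → take B-D (11); add B.
Step 2: frontier [B-C 12, B-E 13] → take B-C (12); add C.
Step 3: frontier [B-E 13, C-E 5, A-C 7] → take C-E (5); add E.
Step 4: frontier [A-C 7, A-E 2] → take A-E (2); add A.
Vertex order: D, B, C, E, A. The 5th vertex is A.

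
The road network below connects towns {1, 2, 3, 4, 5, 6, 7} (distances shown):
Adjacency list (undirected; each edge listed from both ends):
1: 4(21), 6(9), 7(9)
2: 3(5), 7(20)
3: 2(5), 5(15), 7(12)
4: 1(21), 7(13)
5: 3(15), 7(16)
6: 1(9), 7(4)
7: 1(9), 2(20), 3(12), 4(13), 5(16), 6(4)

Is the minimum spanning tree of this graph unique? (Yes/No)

No

Kruskal's algorithm — process edges by increasing weight (ties by edge label):
6 7 (4): add — endpoints in different components.
2 3 (5): add — endpoints in different components.
1 6 (9): add — endpoints in different components.
1 7 (9): skip — 1 and 7 already connected.
3 7 (12): add — endpoints in different components.
4 7 (13): add — endpoints in different components.
3 5 (15): add — endpoints in different components.
Non-tree edge 1 7 has weight 9, equal to the heaviest edge on its tree cycle — swapping gives another MST of the same weight. Not unique.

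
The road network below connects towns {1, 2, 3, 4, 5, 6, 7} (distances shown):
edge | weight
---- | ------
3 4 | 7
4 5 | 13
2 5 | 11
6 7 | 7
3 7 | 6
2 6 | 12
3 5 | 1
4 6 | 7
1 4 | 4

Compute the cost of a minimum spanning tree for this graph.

Kruskal: consider edges lightest-first.
3 5 (1): add. Components now {1} {2} {3,5} {4} {6} {7}
1 4 (4): add. Components now {1,4} {2} {3,5} {6} {7}
3 7 (6): add. Components now {1,4} {2} {3,5,7} {6}
3 4 (7): add. Components now {1,3,4,5,7} {2} {6}
4 6 (7): add. Components now {1,3,4,5,6,7} {2}
6 7 (7): skip — 6 and 7 already connected.
2 5 (11): add. Components now {1,2,3,4,5,6,7}
MST edges: 3 5, 1 4, 3 7, 3 4, 4 6, 2 5; total weight 1+4+6+7+7+11 = 36.

36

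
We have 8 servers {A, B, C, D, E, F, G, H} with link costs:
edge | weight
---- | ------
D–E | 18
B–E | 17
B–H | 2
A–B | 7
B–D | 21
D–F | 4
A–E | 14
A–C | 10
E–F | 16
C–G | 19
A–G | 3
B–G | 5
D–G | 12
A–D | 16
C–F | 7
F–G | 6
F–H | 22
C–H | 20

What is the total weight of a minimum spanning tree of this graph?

41

Prim, starting at A.
Step 1: cheapest edge leaving the tree is A–G (3); add G.
Step 2: cheapest edge leaving the tree is B–G (5); add B.
Step 3: cheapest edge leaving the tree is B–H (2); add H.
Step 4: cheapest edge leaving the tree is F–G (6); add F.
Step 5: cheapest edge leaving the tree is D–F (4); add D.
Step 6: cheapest edge leaving the tree is C–F (7); add C.
Step 7: cheapest edge leaving the tree is A–E (14); add E.
MST edges: A–G, B–G, B–H, F–G, D–F, C–F, A–E; total weight 3+5+2+6+4+7+14 = 41.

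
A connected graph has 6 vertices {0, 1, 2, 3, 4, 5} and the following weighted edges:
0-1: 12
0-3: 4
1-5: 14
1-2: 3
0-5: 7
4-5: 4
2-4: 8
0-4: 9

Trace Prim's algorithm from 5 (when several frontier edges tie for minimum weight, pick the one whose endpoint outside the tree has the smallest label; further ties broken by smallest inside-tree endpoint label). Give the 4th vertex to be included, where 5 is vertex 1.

Grow the tree from 5 using Prim:
Step 1: frontier [4-5 4, 0-5 7, 1-5 14] → take 4-5 (4); add 4.
Step 2: frontier [2-4 8, 0-4 9, 0-5 7, 1-5 14] → take 0-5 (7); add 0.
Step 3: frontier [0-3 4, 0-1 12, 2-4 8, 1-5 14] → take 0-3 (4); add 3.
Step 4: frontier [0-1 12, 2-4 8, 1-5 14] → take 2-4 (8); add 2.
Step 5: frontier [0-1 12, 1-2 3, 1-5 14] → take 1-2 (3); add 1.
Vertex order: 5, 4, 0, 3, 2, 1. The 4th vertex is 3.

3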